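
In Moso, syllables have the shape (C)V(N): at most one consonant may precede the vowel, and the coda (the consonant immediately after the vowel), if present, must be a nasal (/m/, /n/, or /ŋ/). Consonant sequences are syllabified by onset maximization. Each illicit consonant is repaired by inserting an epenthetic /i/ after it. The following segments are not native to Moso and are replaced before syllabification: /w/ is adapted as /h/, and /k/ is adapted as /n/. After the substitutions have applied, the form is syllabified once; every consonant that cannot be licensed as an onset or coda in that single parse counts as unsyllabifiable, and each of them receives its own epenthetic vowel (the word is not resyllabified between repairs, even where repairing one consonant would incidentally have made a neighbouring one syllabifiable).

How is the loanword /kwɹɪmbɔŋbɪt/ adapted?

Substitution: /k/ → /n/, /w/ → /h/, giving /nhɹɪmbɔŋbɪt/.
Under (C)V(N), the unsyllabifiable consonants are /n/, /h/, /t/ (only a nasal (/m/, /n/, or /ŋ/) is licensed in coda position; onsets are limited to one consonant).
Each unlicensed consonant becomes the onset of a new syllable: /n/ → /ni/, /h/ → /hi/, /t/ → /ti/.

nihiɹɪmbɔŋbɪti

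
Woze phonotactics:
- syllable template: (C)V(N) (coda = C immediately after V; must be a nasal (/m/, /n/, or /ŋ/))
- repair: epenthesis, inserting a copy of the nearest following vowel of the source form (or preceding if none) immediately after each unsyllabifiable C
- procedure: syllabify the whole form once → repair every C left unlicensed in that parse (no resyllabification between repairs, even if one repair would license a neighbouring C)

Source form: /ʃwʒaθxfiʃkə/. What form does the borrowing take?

Syllabifying with onset maximization leaves /ʃ/, /w/, /θ/, /x/, /ʃ/ stranded (only a nasal (/m/, /n/, or /ŋ/) is licensed in coda position; onsets are limited to one consonant).
Each unlicensed consonant becomes the onset of a new syllable: /ʃ/ → /ʃa/, /w/ → /wa/, /θ/ → /θi/, /x/ → /xi/, /ʃ/ → /ʃə/.

ʃawaʒaθixifiʃəkə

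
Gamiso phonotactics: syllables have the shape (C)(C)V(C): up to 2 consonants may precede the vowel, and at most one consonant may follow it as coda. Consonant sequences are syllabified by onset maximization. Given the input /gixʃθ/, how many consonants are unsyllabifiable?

Under (C)(C)V(C), the unsyllabifiable consonants are /ʃ/, /θ/ (at most one coda consonant is licensed; onsets may contain at most 2 consonants).

2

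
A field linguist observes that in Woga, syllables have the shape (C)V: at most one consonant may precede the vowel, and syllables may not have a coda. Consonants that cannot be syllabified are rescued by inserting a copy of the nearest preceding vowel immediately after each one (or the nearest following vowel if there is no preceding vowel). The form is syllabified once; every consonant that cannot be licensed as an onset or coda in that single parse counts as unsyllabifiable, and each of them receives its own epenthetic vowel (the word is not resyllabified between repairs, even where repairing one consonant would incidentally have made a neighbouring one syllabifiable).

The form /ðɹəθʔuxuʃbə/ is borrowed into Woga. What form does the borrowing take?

ðəɹəθəʔuxuʃubə

The consonants /ð/, /θ/, /ʃ/ cannot be parsed into a legal (C)V syllable (no codas are permitted; onsets are limited to one consonant).
Epenthesis after each stranded consonant: /ð/ → /ðə/, /θ/ → /θə/, /ʃ/ → /ʃu/.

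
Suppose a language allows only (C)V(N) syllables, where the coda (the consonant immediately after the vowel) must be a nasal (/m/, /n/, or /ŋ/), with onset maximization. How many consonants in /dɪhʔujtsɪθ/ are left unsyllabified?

The consonants /h/, /j/, /t/, /θ/ cannot be parsed into a legal (C)V(N) syllable (only a nasal (/m/, /n/, or /ŋ/) is licensed in coda position; onsets are limited to one consonant).

4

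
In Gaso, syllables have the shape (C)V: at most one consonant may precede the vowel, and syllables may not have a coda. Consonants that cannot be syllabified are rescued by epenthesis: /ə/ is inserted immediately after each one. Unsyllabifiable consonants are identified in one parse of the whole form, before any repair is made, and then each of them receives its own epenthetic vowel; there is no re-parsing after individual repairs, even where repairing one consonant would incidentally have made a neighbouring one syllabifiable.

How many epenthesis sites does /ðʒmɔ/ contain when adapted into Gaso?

The unsyllabifiable consonants are /ð/, /ʒ/; each receives one epenthetic vowel.

2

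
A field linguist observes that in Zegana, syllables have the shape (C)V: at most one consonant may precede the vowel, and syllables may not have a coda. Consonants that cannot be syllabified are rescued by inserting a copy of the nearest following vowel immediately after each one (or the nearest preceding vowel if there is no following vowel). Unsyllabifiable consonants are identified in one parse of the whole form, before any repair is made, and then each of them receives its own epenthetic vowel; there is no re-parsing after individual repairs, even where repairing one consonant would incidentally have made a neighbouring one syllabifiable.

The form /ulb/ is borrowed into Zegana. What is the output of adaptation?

Syllabifying with onset maximization leaves /l/, /b/ stranded (no codas are permitted; onsets are limited to one consonant).
Epenthesis after each stranded consonant: /l/ → /lu/, /b/ → /bu/.

ulubu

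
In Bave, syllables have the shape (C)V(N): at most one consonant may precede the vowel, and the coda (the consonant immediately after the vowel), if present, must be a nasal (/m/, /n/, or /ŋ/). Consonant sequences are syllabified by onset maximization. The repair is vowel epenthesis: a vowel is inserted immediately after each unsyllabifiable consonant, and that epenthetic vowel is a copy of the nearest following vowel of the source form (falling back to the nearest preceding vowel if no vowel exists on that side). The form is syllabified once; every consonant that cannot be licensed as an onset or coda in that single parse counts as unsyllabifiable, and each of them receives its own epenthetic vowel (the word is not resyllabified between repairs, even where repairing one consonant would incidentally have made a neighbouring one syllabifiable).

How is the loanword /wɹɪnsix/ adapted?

wɪɹɪnsixi

Syllabifying with onset maximization leaves /w/, /x/ stranded (only a nasal (/m/, /n/, or /ŋ/) is licensed in coda position; onsets are limited to one consonant).
Epenthesis after each stranded consonant: /w/ → /wɪ/, /x/ → /xi/.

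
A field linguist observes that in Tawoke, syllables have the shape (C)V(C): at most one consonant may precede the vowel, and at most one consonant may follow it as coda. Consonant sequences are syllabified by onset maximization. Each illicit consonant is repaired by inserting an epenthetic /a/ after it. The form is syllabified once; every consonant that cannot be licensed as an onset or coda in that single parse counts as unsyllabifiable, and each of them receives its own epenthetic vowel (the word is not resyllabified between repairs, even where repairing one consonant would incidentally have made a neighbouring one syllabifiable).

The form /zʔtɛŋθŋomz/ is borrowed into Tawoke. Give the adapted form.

zaʔatɛŋθaŋomza

The consonants /z/, /ʔ/, /θ/, /z/ cannot be parsed into a legal (C)V(C) syllable (at most one coda consonant is licensed; onsets are limited to one consonant).
Epenthesis after each stranded consonant: /z/ → /za/, /ʔ/ → /ʔa/, /θ/ → /θa/, /z/ → /za/.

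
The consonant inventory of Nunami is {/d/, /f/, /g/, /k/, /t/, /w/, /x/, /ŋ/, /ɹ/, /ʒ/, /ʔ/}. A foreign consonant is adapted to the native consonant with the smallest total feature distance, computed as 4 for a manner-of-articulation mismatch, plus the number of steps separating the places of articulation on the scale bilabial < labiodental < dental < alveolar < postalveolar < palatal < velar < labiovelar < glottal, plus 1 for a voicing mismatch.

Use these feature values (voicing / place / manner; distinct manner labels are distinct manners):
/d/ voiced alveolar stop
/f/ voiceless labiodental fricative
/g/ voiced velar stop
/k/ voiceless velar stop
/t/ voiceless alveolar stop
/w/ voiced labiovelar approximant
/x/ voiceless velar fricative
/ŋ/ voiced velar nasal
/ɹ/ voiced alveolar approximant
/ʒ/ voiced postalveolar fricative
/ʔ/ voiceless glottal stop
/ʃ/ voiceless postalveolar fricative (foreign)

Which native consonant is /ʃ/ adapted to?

/ʒ/ is closest: same manner (fricative), place distance 0 (postalveolar→postalveolar), voicing differs (+1); total 1. Next closest is /x/ at distance 2.

ʒ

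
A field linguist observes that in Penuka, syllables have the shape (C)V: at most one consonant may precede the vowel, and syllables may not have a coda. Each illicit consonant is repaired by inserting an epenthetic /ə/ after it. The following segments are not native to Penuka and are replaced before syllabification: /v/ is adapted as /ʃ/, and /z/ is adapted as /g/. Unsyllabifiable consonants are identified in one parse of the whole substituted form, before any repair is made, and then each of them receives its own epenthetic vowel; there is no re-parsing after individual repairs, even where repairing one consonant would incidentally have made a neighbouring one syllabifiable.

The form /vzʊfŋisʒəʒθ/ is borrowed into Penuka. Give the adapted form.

Substitution: /v/ → /ʃ/, /z/ → /g/, giving /ʃgʊfŋisʒəʒθ/.
The consonants /ʃ/, /f/, /s/, /ʒ/, /θ/ cannot be parsed into a legal (C)V syllable (no codas are permitted; onsets are limited to one consonant).
Each unlicensed consonant becomes the onset of a new syllable: /ʃ/ → /ʃə/, /f/ → /fə/, /s/ → /sə/, /ʒ/ → /ʒə/, /θ/ → /θə/.

ʃəgʊfəŋisəʒəʒəθə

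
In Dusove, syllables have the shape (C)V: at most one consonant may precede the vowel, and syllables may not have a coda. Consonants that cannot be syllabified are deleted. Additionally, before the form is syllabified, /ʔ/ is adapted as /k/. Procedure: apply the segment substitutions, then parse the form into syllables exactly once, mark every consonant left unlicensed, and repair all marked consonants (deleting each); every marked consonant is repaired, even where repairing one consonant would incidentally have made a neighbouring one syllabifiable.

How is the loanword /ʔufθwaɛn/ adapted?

kuwaɛ

Substitution: /ʔ/ → /k/, giving /kufθwaɛn/.
Under (C)V, the unsyllabifiable consonants are /f/, /θ/, /n/ (no codas are permitted; onsets are limited to one consonant).
Deletion applies to /f/, /θ/, /n/.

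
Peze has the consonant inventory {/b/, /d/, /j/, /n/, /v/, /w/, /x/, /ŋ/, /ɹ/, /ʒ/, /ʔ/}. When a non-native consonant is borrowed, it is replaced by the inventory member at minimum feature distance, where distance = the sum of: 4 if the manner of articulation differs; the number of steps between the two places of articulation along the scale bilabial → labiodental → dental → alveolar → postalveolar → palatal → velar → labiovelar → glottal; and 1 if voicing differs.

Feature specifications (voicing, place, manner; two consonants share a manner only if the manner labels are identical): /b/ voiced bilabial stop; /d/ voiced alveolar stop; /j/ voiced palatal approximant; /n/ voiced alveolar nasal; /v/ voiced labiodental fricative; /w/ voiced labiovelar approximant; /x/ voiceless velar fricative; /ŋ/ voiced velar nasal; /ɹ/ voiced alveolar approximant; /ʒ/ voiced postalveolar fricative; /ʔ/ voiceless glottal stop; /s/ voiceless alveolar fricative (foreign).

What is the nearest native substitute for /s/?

ʒ

/ʒ/ is closest: same manner (fricative), place distance 1 (alveolar→postalveolar), voicing differs (+1); total 2. Next closest is /v/ at distance 3.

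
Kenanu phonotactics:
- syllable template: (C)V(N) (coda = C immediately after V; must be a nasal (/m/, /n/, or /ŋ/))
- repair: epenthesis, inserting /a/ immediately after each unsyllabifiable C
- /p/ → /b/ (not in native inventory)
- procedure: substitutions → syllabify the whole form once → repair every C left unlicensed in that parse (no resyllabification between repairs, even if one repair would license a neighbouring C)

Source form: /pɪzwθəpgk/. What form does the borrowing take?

Substitution: /p/ → /b/, giving /bɪzwθəbgk/.
Under (C)V(N), the unsyllabifiable consonants are /z/, /w/, /b/, /g/, /k/ (only a nasal (/m/, /n/, or /ŋ/) is licensed in coda position; onsets are limited to one consonant).
Inserting the epenthetic vowel yields /z/ → /za/, /w/ → /wa/, /b/ → /ba/, /g/ → /ga/, /k/ → /ka/.

bɪzawaθəbagaka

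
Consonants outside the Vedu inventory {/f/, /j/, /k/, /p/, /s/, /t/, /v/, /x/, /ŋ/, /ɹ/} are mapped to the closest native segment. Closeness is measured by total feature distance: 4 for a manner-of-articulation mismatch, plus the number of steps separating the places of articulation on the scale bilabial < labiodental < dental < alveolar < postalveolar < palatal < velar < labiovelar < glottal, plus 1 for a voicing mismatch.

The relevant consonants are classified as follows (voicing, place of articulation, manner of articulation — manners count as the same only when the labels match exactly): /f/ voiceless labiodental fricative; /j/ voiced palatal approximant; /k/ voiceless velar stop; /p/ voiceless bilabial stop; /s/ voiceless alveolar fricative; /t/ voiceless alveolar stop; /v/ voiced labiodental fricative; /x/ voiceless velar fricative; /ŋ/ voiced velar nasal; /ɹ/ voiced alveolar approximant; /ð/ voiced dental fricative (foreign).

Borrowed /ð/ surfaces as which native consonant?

/v/ is closest: same manner (fricative), place distance 1 (dental→labiodental), same voicing; total 1. Next closest is /f/ at distance 2.

v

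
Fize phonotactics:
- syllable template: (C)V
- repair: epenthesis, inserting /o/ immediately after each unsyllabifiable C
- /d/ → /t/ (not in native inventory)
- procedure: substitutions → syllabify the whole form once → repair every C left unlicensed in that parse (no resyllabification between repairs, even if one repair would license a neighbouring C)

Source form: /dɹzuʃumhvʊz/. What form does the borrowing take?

toɹozuʃumohovʊzo

Substitution: /d/ → /t/, giving /tɹzuʃumhvʊz/.
Syllabifying with onset maximization leaves /t/, /ɹ/, /m/, /h/, /z/ stranded (no codas are permitted; onsets are limited to one consonant).
Each unlicensed consonant becomes the onset of a new syllable: /t/ → /to/, /ɹ/ → /ɹo/, /m/ → /mo/, /h/ → /ho/, /z/ → /zo/.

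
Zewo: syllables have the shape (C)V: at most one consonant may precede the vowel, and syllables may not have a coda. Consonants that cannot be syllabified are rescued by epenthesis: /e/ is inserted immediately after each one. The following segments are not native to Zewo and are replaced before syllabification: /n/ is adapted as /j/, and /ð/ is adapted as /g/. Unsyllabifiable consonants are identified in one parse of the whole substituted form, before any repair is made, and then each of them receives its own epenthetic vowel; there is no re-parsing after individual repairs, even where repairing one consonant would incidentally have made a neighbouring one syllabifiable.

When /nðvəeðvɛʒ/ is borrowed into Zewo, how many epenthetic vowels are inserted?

4

After substitution the input is /jgvəegvɛʒ/.
The unsyllabifiable consonants are /j/, /g/, /g/, /ʒ/; each receives one epenthetic vowel.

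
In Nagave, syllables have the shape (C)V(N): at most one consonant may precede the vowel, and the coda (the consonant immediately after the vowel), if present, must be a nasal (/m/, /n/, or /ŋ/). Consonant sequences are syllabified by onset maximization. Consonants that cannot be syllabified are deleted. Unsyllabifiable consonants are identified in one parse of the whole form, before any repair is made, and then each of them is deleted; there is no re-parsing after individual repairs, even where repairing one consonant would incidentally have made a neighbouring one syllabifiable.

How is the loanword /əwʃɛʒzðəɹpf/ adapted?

əʃɛðə

Under (C)V(N), the unsyllabifiable consonants are /w/, /ʒ/, /z/, /ɹ/, /p/, /f/ (only a nasal (/m/, /n/, or /ŋ/) is licensed in coda position; onsets are limited to one consonant).
Each unlicensed consonant is deleted: /w/, /ʒ/, /z/, /ɹ/, /p/, /f/.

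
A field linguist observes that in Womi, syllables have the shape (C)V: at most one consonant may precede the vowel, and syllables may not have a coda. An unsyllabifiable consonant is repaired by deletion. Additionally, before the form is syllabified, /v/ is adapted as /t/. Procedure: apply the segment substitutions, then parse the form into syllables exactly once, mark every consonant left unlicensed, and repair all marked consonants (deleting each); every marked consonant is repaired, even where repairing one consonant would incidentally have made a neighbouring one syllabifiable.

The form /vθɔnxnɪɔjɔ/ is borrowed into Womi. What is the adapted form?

θɔnɪɔjɔ

Substitution: /v/ → /t/, giving /tθɔnxnɪɔjɔ/.
Syllabifying with onset maximization leaves /t/, /n/, /x/ stranded (no codas are permitted; onsets are limited to one consonant).
Deletion applies to /t/, /n/, /x/.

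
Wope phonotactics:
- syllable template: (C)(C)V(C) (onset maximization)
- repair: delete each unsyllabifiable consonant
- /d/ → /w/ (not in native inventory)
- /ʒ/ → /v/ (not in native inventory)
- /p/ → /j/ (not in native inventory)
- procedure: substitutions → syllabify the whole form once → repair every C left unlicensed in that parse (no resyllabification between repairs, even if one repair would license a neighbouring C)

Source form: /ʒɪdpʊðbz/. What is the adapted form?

vɪwjʊð

Substitution: /ʒ/ → /v/, /d/ → /w/, /p/ → /j/, giving /vɪwjʊðbz/.
The consonants /b/, /z/ cannot be parsed into a legal (C)(C)V(C) syllable (at most one coda consonant is licensed; onsets may contain at most 2 consonants).
Deletion applies to /b/, /z/.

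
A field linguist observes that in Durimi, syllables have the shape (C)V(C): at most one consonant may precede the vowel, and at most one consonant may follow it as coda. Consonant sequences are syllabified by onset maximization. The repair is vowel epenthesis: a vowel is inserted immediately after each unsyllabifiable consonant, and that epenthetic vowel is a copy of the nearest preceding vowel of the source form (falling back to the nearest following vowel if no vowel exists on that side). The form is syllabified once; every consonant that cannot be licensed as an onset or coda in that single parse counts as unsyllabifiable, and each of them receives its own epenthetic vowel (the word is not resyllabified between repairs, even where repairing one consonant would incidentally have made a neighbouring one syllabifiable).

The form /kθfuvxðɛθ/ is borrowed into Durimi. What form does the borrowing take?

kuθufuvxuðɛθ

The consonants /k/, /θ/, /x/ cannot be parsed into a legal (C)V(C) syllable (at most one coda consonant is licensed; onsets are limited to one consonant).
Epenthesis after each stranded consonant: /k/ → /ku/, /θ/ → /θu/, /x/ → /xu/.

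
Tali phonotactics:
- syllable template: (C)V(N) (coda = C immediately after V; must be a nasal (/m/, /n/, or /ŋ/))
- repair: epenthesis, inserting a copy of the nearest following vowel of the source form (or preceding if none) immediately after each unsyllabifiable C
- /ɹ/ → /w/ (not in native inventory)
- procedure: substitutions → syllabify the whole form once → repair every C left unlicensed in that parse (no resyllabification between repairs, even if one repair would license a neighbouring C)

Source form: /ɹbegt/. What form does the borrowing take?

Substitution: /ɹ/ → /w/, giving /wbegt/.
The consonants /w/, /g/, /t/ cannot be parsed into a legal (C)V(N) syllable (only a nasal (/m/, /n/, or /ŋ/) is licensed in coda position; onsets are limited to one consonant).
Epenthesis after each stranded consonant: /w/ → /we/, /g/ → /ge/, /t/ → /te/.

webegete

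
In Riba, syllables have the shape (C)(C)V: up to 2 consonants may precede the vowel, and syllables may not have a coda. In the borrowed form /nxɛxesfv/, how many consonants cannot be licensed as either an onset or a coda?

The consonants /s/, /f/, /v/ cannot be parsed into a legal (C)(C)V syllable (no codas are permitted; onsets may contain at most 2 consonants).

3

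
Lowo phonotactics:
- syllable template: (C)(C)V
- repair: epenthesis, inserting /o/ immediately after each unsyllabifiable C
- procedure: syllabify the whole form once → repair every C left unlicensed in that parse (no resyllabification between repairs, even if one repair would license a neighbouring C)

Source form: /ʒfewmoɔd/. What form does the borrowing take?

Syllabifying with onset maximization leaves /d/ stranded (no codas are permitted; onsets may contain at most 2 consonants).
Each unlicensed consonant becomes the onset of a new syllable: /d/ → /do/.

ʒfewmoɔdo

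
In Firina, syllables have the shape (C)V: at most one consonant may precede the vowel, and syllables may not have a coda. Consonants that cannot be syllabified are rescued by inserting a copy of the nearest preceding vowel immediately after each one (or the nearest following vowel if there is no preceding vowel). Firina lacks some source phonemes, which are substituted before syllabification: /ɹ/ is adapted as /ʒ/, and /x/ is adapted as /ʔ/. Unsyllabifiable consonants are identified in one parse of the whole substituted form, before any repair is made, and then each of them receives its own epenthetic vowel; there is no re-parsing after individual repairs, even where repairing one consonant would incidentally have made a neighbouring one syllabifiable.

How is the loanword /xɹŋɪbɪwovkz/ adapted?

ʔɪʒɪŋɪbɪwovokozo

Substitution: /x/ → /ʔ/, /ɹ/ → /ʒ/, giving /ʔʒŋɪbɪwovkz/.
The consonants /ʔ/, /ʒ/, /v/, /k/, /z/ cannot be parsed into a legal (C)V syllable (no codas are permitted; onsets are limited to one consonant).
Epenthesis after each stranded consonant: /ʔ/ → /ʔɪ/, /ʒ/ → /ʒɪ/, /v/ → /vo/, /k/ → /ko/, /z/ → /zo/.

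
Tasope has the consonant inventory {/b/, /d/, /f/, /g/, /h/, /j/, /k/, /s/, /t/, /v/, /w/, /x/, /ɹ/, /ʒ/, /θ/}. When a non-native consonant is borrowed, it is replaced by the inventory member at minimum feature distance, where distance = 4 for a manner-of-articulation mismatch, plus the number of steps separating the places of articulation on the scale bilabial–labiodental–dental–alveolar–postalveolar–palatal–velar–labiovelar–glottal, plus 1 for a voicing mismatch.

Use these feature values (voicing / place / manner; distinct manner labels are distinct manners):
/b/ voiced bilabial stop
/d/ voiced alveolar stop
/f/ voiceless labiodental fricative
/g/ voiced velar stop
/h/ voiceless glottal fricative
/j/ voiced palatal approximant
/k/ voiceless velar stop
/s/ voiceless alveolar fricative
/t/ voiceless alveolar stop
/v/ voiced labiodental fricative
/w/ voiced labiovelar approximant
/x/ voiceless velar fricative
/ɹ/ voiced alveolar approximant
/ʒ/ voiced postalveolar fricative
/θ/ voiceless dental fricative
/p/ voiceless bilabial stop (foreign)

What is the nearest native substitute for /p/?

b

/b/ is closest: same manner (stop), place distance 0 (bilabial→bilabial), voicing differs (+1); total 1. Next closest is /t/ at distance 3.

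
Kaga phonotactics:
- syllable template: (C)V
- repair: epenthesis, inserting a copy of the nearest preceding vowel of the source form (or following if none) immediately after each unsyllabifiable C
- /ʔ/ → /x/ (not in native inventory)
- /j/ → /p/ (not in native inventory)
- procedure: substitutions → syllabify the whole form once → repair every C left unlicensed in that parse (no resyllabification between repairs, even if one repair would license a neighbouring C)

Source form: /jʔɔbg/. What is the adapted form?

pɔxɔbɔgɔ

Substitution: /j/ → /p/, /ʔ/ → /x/, giving /pxɔbg/.
The consonants /p/, /b/, /g/ cannot be parsed into a legal (C)V syllable (no codas are permitted; onsets are limited to one consonant).
Epenthesis after each stranded consonant: /p/ → /pɔ/, /b/ → /bɔ/, /g/ → /gɔ/.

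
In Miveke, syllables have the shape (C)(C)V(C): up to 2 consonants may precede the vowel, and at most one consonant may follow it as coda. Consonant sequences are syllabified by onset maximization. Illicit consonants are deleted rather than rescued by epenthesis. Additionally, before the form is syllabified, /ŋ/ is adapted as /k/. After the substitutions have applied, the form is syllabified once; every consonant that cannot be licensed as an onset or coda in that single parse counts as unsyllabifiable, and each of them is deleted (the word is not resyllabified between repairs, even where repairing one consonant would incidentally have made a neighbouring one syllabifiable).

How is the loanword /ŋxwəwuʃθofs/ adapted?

xwəwuʃθof

Substitution: /ŋ/ → /k/, giving /kxwəwuʃθofs/.
Syllabifying with onset maximization leaves /k/, /s/ stranded (at most one coda consonant is licensed; onsets may contain at most 2 consonants).
Deletion applies to /k/, /s/.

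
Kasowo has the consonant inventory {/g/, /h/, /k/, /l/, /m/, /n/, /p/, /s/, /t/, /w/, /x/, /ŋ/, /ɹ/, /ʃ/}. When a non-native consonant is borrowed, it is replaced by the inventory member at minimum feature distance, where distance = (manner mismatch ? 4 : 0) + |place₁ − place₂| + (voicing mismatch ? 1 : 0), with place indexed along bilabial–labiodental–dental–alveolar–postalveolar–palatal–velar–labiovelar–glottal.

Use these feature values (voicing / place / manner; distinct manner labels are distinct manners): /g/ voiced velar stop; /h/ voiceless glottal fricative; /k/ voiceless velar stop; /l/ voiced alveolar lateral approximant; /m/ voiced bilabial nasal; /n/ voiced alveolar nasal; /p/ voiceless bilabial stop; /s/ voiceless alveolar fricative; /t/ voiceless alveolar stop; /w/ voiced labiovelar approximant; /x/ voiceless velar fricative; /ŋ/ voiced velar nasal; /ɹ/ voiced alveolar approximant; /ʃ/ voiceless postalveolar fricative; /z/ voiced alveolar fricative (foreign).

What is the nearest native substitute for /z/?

/s/ is closest: same manner (fricative), place distance 0 (alveolar→alveolar), voicing differs (+1); total 1. Next closest is /ʃ/ at distance 2.

s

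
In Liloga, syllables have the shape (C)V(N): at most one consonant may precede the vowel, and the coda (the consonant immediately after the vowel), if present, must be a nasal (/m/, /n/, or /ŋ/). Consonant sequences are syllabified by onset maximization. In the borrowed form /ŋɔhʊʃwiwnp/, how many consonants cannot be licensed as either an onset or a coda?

Syllabifying with onset maximization leaves /ʃ/, /w/, /n/, /p/ stranded (only a nasal (/m/, /n/, or /ŋ/) is licensed in coda position; onsets are limited to one consonant).

4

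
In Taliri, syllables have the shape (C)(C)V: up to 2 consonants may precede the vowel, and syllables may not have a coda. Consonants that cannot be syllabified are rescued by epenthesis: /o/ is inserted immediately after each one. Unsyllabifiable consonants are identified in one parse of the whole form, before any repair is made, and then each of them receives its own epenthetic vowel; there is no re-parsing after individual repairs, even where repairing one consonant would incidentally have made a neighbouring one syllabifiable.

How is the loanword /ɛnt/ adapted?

ɛnoto

Syllabifying with onset maximization leaves /n/, /t/ stranded (no codas are permitted; onsets may contain at most 2 consonants).
Inserting the epenthetic vowel yields /n/ → /no/, /t/ → /to/.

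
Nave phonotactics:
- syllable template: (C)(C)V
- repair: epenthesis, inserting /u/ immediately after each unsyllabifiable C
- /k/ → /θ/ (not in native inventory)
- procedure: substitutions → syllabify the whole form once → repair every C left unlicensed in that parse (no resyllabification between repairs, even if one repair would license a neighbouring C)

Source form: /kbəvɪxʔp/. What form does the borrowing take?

Substitution: /k/ → /θ/, giving /θbəvɪxʔp/.
The consonants /x/, /ʔ/, /p/ cannot be parsed into a legal (C)(C)V syllable (no codas are permitted; onsets may contain at most 2 consonants).
Each unlicensed consonant becomes the onset of a new syllable: /x/ → /xu/, /ʔ/ → /ʔu/, /p/ → /pu/.

θbəvɪxuʔupu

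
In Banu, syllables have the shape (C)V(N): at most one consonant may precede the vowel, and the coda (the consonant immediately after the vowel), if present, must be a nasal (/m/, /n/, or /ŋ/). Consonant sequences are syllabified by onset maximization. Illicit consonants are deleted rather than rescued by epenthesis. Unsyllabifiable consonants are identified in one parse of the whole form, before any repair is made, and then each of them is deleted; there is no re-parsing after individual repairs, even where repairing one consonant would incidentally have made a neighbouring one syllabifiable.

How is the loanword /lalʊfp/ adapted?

The consonants /f/, /p/ cannot be parsed into a legal (C)V(N) syllable (only a nasal (/m/, /n/, or /ŋ/) is licensed in coda position; onsets are limited to one consonant).
Deletion applies to /f/, /p/.

lalʊ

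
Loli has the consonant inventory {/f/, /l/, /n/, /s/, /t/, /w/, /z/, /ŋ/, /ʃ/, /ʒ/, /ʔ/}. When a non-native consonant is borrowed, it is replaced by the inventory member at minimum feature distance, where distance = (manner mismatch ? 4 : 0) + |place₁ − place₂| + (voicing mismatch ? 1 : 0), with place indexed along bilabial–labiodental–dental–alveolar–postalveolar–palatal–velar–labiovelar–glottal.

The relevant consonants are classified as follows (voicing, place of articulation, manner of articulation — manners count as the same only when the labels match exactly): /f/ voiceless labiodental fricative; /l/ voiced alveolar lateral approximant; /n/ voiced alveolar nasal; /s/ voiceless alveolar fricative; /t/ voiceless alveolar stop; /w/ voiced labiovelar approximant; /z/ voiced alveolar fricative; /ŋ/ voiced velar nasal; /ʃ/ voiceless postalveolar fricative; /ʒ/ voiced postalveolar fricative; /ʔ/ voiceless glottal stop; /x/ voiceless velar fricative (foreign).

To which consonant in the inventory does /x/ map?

ʃ

/ʃ/ is closest: same manner (fricative), place distance 2 (velar→postalveolar), same voicing; total 2. Next closest is /s/ at distance 3.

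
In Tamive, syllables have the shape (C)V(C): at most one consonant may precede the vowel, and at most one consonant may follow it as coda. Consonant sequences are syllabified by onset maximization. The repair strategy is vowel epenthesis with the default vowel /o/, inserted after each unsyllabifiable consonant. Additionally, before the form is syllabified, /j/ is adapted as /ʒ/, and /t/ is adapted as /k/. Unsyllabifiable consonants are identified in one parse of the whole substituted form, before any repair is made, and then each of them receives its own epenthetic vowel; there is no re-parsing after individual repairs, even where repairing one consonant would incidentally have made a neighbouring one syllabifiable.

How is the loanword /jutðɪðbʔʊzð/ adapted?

ʒukðɪðboʔʊzðo

Substitution: /j/ → /ʒ/, /t/ → /k/, giving /ʒukðɪðbʔʊzð/.
The consonants /b/, /ð/ cannot be parsed into a legal (C)V(C) syllable (at most one coda consonant is licensed; onsets are limited to one consonant).
Epenthesis after each stranded consonant: /b/ → /bo/, /ð/ → /ðo/.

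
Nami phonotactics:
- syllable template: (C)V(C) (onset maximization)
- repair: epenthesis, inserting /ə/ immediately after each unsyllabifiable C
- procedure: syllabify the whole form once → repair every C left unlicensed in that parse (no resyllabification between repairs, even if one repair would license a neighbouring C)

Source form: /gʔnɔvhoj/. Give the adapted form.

Syllabifying with onset maximization leaves /g/, /ʔ/ stranded (at most one coda consonant is licensed; onsets are limited to one consonant).
Inserting the epenthetic vowel yields /g/ → /gə/, /ʔ/ → /ʔə/.

gəʔənɔvhoj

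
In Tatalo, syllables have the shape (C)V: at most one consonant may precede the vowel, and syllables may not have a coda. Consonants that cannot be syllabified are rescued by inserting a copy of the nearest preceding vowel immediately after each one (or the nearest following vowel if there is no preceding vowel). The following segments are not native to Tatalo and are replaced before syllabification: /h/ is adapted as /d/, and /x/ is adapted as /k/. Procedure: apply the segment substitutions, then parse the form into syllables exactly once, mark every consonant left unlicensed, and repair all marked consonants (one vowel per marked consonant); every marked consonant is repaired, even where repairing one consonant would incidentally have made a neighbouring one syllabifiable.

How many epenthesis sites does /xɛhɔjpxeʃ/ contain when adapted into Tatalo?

3

After substitution the input is /kɛdɔjpkeʃ/.
The unsyllabifiable consonants are /j/, /p/, /ʃ/; each receives one epenthetic vowel.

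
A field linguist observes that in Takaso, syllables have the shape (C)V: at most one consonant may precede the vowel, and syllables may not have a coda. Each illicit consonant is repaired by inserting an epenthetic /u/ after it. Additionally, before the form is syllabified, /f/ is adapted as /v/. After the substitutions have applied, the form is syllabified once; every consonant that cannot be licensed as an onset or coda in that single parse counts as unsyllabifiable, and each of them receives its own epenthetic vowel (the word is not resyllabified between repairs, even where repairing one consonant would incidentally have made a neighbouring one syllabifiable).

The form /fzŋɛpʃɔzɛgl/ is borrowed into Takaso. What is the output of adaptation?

Substitution: /f/ → /v/, giving /vzŋɛpʃɔzɛgl/.
Syllabifying with onset maximization leaves /v/, /z/, /p/, /g/, /l/ stranded (no codas are permitted; onsets are limited to one consonant).
Inserting the epenthetic vowel yields /v/ → /vu/, /z/ → /zu/, /p/ → /pu/, /g/ → /gu/, /l/ → /lu/.

vuzuŋɛpuʃɔzɛgulu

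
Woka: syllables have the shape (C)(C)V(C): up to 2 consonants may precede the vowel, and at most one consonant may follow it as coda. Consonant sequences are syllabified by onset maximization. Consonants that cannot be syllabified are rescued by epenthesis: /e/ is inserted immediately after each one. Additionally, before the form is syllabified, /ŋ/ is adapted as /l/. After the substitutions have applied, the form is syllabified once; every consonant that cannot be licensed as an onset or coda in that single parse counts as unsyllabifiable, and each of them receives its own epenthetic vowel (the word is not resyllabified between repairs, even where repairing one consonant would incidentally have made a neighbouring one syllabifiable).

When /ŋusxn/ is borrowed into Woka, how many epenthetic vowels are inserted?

2

After substitution the input is /lusxn/.
The unsyllabifiable consonants are /x/, /n/; each receives one epenthetic vowel.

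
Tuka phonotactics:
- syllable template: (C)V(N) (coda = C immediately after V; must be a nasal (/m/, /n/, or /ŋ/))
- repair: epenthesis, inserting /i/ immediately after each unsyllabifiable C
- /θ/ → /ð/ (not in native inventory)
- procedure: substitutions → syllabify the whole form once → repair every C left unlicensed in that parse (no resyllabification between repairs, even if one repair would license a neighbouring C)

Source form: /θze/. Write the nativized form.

ðize

Substitution: /θ/ → /ð/, giving /ðze/.
The consonants /ð/ cannot be parsed into a legal (C)V(N) syllable (only a nasal (/m/, /n/, or /ŋ/) is licensed in coda position; onsets are limited to one consonant).
Inserting the epenthetic vowel yields /ð/ → /ði/.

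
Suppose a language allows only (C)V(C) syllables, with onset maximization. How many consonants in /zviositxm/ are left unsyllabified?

Syllabifying with onset maximization leaves /z/, /x/, /m/ stranded (at most one coda consonant is licensed; onsets are limited to one consonant).

3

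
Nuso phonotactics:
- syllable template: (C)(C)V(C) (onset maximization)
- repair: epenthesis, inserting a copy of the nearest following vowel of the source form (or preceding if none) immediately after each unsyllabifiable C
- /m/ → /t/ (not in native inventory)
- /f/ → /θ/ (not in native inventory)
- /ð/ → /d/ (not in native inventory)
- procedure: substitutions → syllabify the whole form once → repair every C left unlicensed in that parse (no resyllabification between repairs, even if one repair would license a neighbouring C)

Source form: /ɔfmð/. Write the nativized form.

ɔθtɔdɔ

Substitution: /f/ → /θ/, /m/ → /t/, /ð/ → /d/, giving /ɔθtd/.
The consonants /t/, /d/ cannot be parsed into a legal (C)(C)V(C) syllable (at most one coda consonant is licensed; onsets may contain at most 2 consonants).
Inserting the epenthetic vowel yields /t/ → /tɔ/, /d/ → /dɔ/.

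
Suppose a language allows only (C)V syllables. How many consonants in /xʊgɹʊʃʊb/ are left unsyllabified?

Under (C)V, the unsyllabifiable consonants are /g/, /b/ (no codas are permitted; onsets are limited to one consonant).

2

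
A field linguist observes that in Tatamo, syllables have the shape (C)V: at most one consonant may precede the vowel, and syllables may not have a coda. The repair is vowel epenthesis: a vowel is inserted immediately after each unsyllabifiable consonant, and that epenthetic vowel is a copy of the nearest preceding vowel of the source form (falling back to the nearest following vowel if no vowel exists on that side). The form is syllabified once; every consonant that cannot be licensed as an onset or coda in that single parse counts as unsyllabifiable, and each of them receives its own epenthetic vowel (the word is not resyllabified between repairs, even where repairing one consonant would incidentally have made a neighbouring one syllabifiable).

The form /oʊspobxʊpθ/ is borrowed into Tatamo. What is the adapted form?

oʊsʊpoboxʊpʊθʊ

Under (C)V, the unsyllabifiable consonants are /s/, /b/, /p/, /θ/ (no codas are permitted; onsets are limited to one consonant).
Inserting the epenthetic vowel yields /s/ → /sʊ/, /b/ → /bo/, /p/ → /pʊ/, /θ/ → /θʊ/.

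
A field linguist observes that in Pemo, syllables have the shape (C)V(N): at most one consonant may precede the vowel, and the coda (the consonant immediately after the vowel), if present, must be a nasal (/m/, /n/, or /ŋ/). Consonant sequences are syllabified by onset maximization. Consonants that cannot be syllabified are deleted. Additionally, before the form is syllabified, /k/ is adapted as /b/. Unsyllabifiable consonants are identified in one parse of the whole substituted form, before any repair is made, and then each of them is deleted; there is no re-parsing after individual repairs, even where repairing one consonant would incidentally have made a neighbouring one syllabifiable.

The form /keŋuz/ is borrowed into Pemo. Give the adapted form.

Substitution: /k/ → /b/, giving /beŋuz/.
The consonants /z/ cannot be parsed into a legal (C)V(N) syllable (only a nasal (/m/, /n/, or /ŋ/) is licensed in coda position; onsets are limited to one consonant).
Each unlicensed consonant is deleted: /z/.

beŋu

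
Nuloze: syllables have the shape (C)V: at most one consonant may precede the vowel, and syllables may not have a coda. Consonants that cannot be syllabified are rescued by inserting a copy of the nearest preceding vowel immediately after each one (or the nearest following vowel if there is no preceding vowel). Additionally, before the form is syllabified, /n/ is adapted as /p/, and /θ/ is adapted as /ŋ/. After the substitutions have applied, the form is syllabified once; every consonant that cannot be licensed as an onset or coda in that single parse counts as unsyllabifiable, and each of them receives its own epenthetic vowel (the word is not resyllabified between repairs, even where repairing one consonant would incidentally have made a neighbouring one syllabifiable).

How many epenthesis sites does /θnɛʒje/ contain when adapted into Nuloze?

2

After substitution the input is /ŋpɛʒje/.
The unsyllabifiable consonants are /ŋ/, /ʒ/; each receives one epenthetic vowel.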